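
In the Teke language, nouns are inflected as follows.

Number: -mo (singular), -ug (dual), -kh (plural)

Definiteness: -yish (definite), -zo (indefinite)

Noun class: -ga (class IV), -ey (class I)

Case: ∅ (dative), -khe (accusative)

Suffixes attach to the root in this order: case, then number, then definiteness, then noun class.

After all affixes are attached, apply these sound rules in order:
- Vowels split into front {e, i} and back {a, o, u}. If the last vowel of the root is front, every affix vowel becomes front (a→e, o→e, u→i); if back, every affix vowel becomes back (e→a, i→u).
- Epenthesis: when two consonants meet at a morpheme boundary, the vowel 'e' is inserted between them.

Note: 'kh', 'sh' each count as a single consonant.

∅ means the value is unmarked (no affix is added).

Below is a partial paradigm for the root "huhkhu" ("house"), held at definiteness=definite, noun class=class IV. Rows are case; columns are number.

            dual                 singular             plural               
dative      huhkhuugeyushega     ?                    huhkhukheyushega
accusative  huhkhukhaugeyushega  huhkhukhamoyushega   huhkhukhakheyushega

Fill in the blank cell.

case = dative: zero marking, form stays huhkhu.
Attach number singular -mo → huhkhumo.
Attach definiteness definite -yish → huhkhumoyish.
Attach noun class class IV -ga → huhkhumoyishga.
Apply vowel harmony: huhkhumoyishga → huhkhumoyushga.
Apply epenthesis: huhkhumoyushga → huhkhumoyushega.

huhkhumoyushega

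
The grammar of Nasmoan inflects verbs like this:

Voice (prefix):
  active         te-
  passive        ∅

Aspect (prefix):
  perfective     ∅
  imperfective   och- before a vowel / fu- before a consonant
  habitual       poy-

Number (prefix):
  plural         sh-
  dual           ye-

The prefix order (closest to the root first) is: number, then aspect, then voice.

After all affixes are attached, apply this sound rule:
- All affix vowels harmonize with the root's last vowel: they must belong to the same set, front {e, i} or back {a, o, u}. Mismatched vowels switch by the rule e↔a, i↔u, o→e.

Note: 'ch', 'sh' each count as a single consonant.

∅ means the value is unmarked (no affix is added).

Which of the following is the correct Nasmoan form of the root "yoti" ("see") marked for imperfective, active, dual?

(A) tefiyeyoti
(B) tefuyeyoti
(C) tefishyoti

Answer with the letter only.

A

Attach number dual ye- → yeyoti.
Attach aspect imperfective fu- (before consonant 'y') → fuyeyoti.
Attach voice active te- → tefuyeyoti.
Apply vowel harmony: tefuyeyoti → tefiyeyoti.
So the correct form is tefiyeyoti, option (A).
(B) tefuyeyoti is wrong: it fails to apply the sound rule(s).
(C) tefishyoti is wrong: it uses plural instead of dual for number.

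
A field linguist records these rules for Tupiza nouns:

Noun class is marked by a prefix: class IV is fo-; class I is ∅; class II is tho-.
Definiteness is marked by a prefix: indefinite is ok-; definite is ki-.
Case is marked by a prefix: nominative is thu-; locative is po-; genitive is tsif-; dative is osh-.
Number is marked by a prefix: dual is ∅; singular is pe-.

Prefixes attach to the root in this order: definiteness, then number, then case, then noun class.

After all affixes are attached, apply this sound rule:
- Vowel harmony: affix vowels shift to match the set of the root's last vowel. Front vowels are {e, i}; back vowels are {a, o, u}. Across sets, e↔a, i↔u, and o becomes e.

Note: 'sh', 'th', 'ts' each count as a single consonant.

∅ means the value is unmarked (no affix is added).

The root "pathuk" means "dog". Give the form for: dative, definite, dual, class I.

Attach definiteness definite ki- → kipathuk.
number = dual: zero marking, form stays kipathuk.
Attach case dative osh- → oshkipathuk.
noun class = class I: zero marking, form stays oshkipathuk.
Apply vowel harmony: oshkipathuk → oshkupathuk.

oshkupathuk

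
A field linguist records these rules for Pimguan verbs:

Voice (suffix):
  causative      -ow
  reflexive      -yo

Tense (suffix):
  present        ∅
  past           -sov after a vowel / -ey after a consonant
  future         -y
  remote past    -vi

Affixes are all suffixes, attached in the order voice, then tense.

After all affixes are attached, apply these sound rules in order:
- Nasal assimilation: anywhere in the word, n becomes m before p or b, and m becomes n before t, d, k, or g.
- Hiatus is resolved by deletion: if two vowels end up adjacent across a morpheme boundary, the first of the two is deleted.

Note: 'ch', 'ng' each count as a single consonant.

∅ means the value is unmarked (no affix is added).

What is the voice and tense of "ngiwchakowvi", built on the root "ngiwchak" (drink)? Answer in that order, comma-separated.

causative, remote past

Segment: ngiwchak-ow-vi.
voice: -ow → causative.
tense: -vi → remote past.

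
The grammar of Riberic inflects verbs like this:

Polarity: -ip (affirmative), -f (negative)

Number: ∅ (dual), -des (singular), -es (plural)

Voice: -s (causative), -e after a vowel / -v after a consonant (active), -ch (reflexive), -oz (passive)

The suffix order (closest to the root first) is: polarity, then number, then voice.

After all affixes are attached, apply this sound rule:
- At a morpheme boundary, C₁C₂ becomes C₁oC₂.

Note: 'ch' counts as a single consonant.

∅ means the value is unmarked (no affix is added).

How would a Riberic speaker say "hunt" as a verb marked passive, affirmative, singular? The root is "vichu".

vichuipodesoz

Attach polarity affirmative -ip → vichuip.
Attach number singular -des → vichuipdes.
Attach voice passive -oz → vichuipdesoz.
Apply epenthesis: vichuipdesoz → vichuipodesoz.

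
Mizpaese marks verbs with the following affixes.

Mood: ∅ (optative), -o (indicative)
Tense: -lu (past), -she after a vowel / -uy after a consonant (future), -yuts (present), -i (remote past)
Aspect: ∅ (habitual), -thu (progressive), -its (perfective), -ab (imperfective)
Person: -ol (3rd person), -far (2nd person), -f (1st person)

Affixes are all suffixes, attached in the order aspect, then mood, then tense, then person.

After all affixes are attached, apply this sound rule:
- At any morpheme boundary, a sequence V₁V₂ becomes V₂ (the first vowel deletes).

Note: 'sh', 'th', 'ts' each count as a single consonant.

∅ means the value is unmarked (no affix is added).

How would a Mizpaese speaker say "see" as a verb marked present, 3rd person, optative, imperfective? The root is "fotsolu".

Attach aspect imperfective -ab → fotsoluab.
mood = optative: zero marking, form stays fotsoluab.
Attach tense present -yuts → fotsoluabyuts.
Attach person 3rd person -ol → fotsoluabyutsol.
Apply vowel deletion: fotsoluabyutsol → fotsolabyutsol.

fotsolabyutsol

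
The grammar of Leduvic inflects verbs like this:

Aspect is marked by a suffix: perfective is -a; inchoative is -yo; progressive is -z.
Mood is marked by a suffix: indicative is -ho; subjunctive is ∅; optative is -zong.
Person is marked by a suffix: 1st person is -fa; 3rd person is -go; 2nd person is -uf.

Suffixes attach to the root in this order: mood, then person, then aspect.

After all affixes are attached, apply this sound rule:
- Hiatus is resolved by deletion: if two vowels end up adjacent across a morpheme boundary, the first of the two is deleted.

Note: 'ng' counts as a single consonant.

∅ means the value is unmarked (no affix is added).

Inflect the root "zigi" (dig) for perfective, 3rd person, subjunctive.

zigiga

mood = subjunctive: zero marking, form stays zigi.
Attach person 3rd person -go → zigigo.
Attach aspect perfective -a → zigigoa.
Apply vowel deletion: zigigoa → zigiga.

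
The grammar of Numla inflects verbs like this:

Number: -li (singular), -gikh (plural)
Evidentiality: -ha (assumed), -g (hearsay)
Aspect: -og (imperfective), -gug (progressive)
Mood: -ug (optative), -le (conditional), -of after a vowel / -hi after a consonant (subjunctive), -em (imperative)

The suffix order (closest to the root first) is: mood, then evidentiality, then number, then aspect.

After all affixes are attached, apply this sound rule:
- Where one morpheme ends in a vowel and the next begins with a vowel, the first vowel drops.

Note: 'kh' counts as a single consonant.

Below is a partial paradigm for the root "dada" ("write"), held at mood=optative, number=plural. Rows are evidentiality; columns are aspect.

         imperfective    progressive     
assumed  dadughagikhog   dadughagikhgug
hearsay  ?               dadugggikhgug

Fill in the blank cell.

Attach mood optative -ug → dadaug.
Attach evidentiality hearsay -g → dadaugg.
Attach number plural -gikh → dadaugggikh.
Attach aspect imperfective -og → dadaugggikhog.
Apply vowel deletion: dadaugggikhog → dadugggikhog.

dadugggikhog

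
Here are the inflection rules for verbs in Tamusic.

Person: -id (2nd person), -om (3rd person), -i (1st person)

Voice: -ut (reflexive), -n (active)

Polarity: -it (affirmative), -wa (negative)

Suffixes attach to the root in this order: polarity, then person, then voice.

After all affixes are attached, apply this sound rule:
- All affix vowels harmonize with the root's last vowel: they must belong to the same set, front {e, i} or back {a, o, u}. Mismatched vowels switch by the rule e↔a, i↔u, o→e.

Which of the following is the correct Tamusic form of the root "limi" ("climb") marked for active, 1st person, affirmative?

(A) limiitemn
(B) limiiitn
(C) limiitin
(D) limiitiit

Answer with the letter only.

C

Attach polarity affirmative -it → limiit.
Attach person 1st person -i → limiiti.
Attach voice active -n → limiitin.
Vowel harmony: no change.
So the correct form is limiitin, option (C).
(D) limiitiit is wrong: it uses reflexive instead of active for voice.
(B) limiiitn is wrong: it has the affixes in the wrong order.
(A) limiitemn is wrong: it uses 3rd person instead of 1st person for person.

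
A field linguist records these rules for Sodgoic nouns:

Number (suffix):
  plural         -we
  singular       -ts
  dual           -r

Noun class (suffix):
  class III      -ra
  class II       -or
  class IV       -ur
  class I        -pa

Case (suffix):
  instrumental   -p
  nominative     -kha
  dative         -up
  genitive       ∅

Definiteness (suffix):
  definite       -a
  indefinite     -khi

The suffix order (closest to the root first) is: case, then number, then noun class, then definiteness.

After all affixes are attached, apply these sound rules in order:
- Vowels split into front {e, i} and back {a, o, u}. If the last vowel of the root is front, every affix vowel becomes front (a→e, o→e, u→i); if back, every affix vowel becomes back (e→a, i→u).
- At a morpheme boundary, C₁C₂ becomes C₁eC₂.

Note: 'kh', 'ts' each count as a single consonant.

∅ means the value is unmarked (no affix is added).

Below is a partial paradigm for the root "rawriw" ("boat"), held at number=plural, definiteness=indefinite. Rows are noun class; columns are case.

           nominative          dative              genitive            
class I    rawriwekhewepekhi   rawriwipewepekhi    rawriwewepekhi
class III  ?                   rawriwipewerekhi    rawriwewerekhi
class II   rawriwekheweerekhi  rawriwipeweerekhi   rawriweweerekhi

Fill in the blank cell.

rawriwekhewerekhi

Attach case nominative -kha → rawriwkha.
Attach number plural -we → rawriwkhawe.
Attach noun class class III -ra → rawriwkhawera.
Attach definiteness indefinite -khi → rawriwkhawerakhi.
Apply vowel harmony: rawriwkhawerakhi → rawriwkhewerekhi.
Apply epenthesis: rawriwkhewerekhi → rawriwekhewerekhi.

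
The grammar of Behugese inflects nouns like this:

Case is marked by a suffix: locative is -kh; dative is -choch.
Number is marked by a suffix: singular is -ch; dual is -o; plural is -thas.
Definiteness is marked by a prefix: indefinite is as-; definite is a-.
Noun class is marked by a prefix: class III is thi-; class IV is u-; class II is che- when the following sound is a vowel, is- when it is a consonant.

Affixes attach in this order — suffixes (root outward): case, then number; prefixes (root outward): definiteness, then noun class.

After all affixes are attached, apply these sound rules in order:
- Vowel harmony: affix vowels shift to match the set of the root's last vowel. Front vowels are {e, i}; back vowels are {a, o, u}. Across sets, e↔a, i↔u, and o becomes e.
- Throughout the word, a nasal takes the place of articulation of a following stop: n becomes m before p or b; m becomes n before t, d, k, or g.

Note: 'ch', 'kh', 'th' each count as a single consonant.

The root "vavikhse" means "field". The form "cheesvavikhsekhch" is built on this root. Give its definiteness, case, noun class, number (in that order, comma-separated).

indefinite, locative, class II, singular

Segment: che-as-vavikhse-kh-ch.
definiteness: as- → indefinite.
case: -kh → locative.
noun class: che/is- → class II.
number: -ch → singular.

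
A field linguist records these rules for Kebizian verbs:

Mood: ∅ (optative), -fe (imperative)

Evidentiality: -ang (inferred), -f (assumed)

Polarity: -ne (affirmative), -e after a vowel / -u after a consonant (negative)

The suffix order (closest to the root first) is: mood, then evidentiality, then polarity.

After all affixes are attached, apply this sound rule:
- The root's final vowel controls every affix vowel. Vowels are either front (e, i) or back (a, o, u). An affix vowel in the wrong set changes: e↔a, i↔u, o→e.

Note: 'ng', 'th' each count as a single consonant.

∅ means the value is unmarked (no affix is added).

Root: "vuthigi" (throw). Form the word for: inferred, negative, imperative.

vuthigifeengi

Attach mood imperative -fe → vuthigife.
Attach evidentiality inferred -ang → vuthigifeang.
Attach polarity negative -u (after consonant 'ng') → vuthigifeangu.
Apply vowel harmony: vuthigifeangu → vuthigifeengi.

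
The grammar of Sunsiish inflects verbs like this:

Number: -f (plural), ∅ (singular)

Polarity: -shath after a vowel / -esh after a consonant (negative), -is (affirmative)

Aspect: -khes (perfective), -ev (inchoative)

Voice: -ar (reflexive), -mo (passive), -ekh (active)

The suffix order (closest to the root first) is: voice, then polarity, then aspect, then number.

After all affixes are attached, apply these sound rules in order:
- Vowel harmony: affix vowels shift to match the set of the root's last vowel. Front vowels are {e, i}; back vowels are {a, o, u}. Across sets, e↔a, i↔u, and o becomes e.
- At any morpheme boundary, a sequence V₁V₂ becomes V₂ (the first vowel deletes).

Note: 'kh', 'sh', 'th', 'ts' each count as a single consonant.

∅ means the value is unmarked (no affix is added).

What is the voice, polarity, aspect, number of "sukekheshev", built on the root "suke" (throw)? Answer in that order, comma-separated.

active, negative, inchoative, singular

Segment: suke-ekh-esh-ev.
voice: -ekh → active.
polarity: -shath/esh → negative.
aspect: -ev → inchoative.
number: ∅ → singular.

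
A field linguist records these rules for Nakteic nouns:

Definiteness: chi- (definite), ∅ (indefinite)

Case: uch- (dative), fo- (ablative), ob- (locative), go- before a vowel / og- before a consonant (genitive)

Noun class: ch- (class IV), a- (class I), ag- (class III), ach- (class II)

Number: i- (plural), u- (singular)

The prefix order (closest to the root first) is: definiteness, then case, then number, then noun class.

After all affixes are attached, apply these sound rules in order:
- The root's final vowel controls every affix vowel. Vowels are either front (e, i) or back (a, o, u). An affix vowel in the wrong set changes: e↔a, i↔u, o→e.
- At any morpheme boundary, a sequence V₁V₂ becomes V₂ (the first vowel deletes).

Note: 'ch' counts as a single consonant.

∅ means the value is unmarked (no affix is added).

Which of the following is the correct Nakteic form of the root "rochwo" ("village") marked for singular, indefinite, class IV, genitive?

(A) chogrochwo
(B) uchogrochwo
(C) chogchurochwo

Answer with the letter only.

definiteness = indefinite: zero marking, form stays rochwo.
Attach case genitive og- (before consonant 'r') → ogrochwo.
Attach number singular u- → uogrochwo.
Attach noun class class IV ch- → chuogrochwo.
Vowel harmony: no change.
Apply vowel deletion: chuogrochwo → chogrochwo.
So the correct form is chogrochwo, option (A).
(B) uchogrochwo is wrong: it has the affixes in the wrong order.
(C) chogchurochwo is wrong: it uses definite instead of indefinite for definiteness.

A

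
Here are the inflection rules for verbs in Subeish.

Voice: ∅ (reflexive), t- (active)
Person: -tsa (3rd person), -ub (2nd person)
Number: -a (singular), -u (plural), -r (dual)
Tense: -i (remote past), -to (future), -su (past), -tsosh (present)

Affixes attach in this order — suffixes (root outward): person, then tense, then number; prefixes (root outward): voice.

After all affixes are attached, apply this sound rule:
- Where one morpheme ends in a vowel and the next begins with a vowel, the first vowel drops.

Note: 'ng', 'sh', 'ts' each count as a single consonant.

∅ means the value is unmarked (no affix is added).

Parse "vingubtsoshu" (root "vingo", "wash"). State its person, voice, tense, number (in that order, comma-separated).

2nd person, reflexive, present, plural

Segment: vingo-ub-tsosh-u.
person: -ub → 2nd person.
voice: ∅ → reflexive.
tense: -tsosh → present.
number: -u → plural.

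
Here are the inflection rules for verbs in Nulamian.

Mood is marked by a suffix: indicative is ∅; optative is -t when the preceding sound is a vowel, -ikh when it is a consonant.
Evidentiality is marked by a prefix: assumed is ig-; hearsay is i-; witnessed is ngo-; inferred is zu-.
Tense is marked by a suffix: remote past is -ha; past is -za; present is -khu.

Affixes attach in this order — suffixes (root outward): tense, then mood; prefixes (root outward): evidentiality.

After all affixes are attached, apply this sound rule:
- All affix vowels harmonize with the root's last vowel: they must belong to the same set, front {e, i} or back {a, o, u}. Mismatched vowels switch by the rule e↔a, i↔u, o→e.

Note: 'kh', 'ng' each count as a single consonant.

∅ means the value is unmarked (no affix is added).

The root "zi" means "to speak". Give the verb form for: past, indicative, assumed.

Attach tense past -za → ziza.
Attach evidentiality assumed ig- → igziza.
mood = indicative: zero marking, form stays igziza.
Apply vowel harmony: igziza → igzize.

igzize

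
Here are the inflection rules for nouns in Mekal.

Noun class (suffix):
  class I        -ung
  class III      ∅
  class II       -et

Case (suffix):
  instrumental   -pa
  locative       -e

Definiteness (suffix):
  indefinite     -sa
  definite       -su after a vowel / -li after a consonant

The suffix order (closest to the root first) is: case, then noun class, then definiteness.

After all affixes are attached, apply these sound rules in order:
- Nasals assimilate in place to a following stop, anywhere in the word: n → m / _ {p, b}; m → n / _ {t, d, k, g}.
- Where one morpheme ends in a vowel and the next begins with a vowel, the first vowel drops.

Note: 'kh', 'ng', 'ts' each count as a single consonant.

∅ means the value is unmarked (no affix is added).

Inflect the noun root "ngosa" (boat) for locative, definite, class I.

ngosungli

Attach case locative -e → ngosae.
Attach noun class class I -ung → ngosaeung.
Attach definiteness definite -li (after consonant 'ng') → ngosaeungli.
Nasal assimilation: no change.
Apply vowel deletion: ngosaeungli → ngosungli.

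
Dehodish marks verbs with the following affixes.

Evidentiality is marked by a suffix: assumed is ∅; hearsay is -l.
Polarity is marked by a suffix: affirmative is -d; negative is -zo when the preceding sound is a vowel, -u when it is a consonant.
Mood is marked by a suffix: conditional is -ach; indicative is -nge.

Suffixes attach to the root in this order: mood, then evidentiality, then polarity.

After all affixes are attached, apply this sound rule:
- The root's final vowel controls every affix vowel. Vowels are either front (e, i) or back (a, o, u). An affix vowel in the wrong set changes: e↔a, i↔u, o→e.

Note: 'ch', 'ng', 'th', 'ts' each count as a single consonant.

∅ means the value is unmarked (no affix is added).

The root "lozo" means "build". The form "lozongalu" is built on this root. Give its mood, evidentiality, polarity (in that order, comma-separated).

Segment: lozo-nge-l-u.
mood: -nge → indicative.
evidentiality: -l → hearsay.
polarity: -zo/u → negative.

indicative, hearsay, negative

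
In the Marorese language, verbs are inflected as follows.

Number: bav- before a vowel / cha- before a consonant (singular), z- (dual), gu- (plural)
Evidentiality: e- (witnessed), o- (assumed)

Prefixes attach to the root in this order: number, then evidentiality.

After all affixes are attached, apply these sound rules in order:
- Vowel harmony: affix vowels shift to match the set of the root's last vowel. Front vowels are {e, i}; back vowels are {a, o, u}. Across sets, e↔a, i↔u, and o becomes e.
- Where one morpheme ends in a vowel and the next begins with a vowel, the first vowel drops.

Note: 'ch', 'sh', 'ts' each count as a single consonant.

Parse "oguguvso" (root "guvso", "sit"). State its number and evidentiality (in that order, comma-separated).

plural, assumed

Segment: o-gu-guvso.
number: gu- → plural.
evidentiality: o- → assumed.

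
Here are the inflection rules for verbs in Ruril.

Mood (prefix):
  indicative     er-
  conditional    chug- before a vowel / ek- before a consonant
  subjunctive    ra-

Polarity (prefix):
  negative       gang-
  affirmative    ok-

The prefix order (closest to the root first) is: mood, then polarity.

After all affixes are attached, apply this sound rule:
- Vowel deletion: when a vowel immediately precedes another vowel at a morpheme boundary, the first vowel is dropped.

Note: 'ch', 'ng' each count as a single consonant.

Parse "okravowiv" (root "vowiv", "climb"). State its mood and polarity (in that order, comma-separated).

subjunctive, affirmative

Segment: ok-ra-vowiv.
mood: ra- → subjunctive.
polarity: ok- → affirmative.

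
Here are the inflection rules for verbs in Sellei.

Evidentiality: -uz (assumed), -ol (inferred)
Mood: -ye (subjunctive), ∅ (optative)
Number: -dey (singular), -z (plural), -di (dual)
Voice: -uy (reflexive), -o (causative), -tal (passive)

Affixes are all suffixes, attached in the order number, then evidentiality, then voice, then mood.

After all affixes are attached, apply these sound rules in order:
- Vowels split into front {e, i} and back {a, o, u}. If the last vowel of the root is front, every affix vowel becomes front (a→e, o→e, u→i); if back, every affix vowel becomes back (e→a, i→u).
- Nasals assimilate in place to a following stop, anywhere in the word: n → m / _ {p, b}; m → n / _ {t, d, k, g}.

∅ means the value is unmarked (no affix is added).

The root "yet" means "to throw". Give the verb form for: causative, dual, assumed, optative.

Attach number dual -di → yetdi.
Attach evidentiality assumed -uz → yetdiuz.
Attach voice causative -o → yetdiuzo.
mood = optative: zero marking, form stays yetdiuzo.
Apply vowel harmony: yetdiuzo → yetdiize.
Nasal assimilation: no change.

yetdiize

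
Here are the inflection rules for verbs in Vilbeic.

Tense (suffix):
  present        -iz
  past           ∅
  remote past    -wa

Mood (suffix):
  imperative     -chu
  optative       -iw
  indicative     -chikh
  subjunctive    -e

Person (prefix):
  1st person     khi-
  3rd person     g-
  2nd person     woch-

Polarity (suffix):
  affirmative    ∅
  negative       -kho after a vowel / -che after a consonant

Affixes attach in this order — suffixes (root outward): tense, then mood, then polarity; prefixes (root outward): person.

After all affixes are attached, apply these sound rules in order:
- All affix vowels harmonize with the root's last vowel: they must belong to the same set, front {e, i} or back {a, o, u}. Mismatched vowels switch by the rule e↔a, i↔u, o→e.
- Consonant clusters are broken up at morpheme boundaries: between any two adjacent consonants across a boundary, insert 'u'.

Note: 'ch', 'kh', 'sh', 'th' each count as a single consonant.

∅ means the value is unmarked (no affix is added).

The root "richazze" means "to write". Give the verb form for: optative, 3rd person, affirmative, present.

Attach tense present -iz → richazzeiz.
Attach mood optative -iw → richazzeiziw.
polarity = affirmative: zero marking, form stays richazzeiziw.
Attach person 3rd person g- → grichazzeiziw.
Vowel harmony: no change.
Apply epenthesis: grichazzeiziw → gurichazzeiziw.

gurichazzeiziw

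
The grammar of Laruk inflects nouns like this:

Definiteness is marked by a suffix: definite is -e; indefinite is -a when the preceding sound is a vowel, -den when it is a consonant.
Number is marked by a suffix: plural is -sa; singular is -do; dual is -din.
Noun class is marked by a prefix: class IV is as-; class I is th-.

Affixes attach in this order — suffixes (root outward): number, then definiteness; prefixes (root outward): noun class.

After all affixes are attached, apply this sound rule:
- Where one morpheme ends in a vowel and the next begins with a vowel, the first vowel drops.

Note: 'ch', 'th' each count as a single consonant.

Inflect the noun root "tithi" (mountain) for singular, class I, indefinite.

thtithida

Attach number singular -do → tithido.
Attach definiteness indefinite -a (after vowel 'o') → tithidoa.
Attach noun class class I th- → thtithidoa.
Apply vowel deletion: thtithidoa → thtithida.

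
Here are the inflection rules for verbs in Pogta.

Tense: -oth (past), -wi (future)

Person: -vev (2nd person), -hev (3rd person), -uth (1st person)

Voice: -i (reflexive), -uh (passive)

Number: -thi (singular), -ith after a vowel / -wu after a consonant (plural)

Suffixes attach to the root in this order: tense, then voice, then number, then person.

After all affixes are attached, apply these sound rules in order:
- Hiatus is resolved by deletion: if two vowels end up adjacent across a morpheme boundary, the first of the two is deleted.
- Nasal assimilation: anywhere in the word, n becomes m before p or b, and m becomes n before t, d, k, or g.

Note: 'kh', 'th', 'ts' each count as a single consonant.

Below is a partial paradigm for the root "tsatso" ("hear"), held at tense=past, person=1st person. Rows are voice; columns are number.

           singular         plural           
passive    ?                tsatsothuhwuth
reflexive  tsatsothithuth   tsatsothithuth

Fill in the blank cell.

tsatsothuhthuth

Attach tense past -oth → tsatsooth.
Attach voice passive -uh → tsatsoothuh.
Attach number singular -thi → tsatsoothuhthi.
Attach person 1st person -uth → tsatsoothuhthiuth.
Apply vowel deletion: tsatsoothuhthiuth → tsatsothuhthuth.
Nasal assimilation: no change.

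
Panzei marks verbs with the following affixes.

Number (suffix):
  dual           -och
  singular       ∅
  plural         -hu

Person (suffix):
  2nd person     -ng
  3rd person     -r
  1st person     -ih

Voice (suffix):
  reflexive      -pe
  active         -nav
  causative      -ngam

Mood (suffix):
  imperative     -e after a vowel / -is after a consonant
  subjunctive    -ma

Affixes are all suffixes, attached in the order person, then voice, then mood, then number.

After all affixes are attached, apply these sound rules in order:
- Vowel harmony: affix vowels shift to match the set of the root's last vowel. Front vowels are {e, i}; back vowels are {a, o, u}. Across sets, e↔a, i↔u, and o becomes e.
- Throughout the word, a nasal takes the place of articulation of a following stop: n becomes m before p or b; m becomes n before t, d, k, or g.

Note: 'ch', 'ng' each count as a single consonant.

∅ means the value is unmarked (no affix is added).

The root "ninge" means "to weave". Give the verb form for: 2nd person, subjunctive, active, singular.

Attach person 2nd person -ng → ningeng.
Attach voice active -nav → ningengnav.
Attach mood subjunctive -ma → ningengnavma.
number = singular: zero marking, form stays ningengnavma.
Apply vowel harmony: ningengnavma → ningengnevme.
Nasal assimilation: no change.

ningengnevme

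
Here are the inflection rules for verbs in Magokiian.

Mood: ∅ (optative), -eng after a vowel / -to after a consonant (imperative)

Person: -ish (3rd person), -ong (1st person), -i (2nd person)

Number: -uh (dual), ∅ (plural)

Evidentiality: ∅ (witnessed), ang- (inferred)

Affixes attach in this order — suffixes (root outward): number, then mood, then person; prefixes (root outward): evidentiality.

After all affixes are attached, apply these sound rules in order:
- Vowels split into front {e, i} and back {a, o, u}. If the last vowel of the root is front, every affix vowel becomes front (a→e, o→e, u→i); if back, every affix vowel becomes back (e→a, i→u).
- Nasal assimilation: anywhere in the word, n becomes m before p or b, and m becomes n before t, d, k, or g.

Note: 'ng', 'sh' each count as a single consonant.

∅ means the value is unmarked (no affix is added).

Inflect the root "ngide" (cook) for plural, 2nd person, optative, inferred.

number = plural: zero marking, form stays ngide.
mood = optative: zero marking, form stays ngide.
Attach person 2nd person -i → ngidei.
Attach evidentiality inferred ang- → angngidei.
Apply vowel harmony: angngidei → engngidei.
Nasal assimilation: no change.

engngidei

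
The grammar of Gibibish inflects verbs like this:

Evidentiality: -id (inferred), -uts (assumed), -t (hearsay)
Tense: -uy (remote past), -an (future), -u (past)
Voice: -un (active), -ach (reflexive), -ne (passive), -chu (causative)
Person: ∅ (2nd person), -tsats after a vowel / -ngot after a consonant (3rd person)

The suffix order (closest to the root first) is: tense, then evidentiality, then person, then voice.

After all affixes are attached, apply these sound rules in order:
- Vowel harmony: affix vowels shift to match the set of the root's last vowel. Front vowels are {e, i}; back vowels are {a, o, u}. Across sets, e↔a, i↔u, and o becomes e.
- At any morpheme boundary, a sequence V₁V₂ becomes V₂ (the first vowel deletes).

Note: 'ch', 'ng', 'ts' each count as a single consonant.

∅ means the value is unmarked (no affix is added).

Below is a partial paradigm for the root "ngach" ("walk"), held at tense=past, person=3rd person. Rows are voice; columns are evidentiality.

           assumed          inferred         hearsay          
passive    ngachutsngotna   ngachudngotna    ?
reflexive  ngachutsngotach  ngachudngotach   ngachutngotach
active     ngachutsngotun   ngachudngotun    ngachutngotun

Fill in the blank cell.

Attach tense past -u → ngachu.
Attach evidentiality hearsay -t → ngachut.
Attach person 3rd person -ngot (after consonant 't') → ngachutngot.
Attach voice passive -ne → ngachutngotne.
Apply vowel harmony: ngachutngotne → ngachutngotna.
Vowel deletion: no change.

ngachutngotna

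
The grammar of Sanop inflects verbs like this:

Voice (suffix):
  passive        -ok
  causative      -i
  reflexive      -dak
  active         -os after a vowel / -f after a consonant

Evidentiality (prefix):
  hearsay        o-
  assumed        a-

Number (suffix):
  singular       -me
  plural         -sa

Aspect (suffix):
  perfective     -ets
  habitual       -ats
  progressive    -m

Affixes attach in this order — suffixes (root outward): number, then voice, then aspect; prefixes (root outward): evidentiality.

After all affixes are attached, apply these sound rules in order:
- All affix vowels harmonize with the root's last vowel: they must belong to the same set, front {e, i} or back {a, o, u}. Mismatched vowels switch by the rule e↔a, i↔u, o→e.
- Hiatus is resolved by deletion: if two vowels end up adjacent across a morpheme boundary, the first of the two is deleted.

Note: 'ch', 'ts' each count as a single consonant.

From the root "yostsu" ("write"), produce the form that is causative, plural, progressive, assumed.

Attach number plural -sa → yostsusa.
Attach voice causative -i → yostsusai.
Attach evidentiality assumed a- → ayostsusai.
Attach aspect progressive -m → ayostsusaim.
Apply vowel harmony: ayostsusaim → ayostsusaum.
Apply vowel deletion: ayostsusaum → ayostsusum.

ayostsusum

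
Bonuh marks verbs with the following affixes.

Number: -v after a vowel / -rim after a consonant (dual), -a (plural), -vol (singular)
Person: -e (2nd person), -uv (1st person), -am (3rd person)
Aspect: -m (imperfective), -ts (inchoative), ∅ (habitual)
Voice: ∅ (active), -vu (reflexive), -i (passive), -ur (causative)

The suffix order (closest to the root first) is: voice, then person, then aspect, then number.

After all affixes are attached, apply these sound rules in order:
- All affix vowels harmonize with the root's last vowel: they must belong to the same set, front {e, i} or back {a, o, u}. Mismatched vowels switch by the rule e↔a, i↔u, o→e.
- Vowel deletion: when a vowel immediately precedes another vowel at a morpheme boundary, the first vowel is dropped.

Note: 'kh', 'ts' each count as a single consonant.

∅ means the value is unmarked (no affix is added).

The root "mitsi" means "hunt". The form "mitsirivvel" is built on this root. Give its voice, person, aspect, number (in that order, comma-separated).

Segment: mitsi-ur-uv-vol.
voice: -ur → causative.
person: -uv → 1st person.
aspect: ∅ → habitual.
number: -vol → singular.

causative, 1st person, habitual, singular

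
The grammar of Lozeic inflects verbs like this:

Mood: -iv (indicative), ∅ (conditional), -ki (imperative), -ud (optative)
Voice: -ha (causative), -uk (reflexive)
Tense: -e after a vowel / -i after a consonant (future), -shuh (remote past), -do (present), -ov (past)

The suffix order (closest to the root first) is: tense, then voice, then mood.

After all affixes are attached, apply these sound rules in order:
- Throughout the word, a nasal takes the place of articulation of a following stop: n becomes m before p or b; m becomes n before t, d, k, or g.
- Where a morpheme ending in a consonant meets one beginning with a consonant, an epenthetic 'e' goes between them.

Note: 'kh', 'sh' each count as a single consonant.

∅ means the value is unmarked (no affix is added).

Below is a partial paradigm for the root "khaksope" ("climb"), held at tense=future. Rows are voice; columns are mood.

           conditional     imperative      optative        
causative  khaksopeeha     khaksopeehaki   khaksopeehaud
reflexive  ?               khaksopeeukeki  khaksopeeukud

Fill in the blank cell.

Attach tense future -e (after vowel 'e') → khaksopee.
Attach voice reflexive -uk → khaksopeeuk.
mood = conditional: zero marking, form stays khaksopeeuk.
Nasal assimilation: no change.
Epenthesis: no change.

khaksopeeuk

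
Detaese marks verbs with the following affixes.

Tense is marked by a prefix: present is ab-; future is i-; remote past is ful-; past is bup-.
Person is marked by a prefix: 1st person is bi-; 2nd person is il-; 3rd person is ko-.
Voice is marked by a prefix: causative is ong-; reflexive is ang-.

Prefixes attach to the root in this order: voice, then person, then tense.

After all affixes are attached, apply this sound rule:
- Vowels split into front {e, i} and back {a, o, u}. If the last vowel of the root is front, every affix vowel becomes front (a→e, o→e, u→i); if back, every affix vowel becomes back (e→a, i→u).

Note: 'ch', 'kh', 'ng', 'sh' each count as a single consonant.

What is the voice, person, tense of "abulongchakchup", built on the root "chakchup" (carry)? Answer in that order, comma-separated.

causative, 2nd person, present

Segment: ab-il-ong-chakchup.
voice: ong- → causative.
person: il- → 2nd person.
tense: ab- → present.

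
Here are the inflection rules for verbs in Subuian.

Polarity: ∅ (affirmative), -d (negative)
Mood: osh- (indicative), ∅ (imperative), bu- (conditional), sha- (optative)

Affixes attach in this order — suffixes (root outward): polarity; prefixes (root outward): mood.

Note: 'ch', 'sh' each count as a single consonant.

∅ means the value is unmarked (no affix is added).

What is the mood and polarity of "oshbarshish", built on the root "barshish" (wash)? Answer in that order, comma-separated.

Segment: osh-barshish.
mood: osh- → indicative.
polarity: ∅ → affirmative.

indicative, affirmative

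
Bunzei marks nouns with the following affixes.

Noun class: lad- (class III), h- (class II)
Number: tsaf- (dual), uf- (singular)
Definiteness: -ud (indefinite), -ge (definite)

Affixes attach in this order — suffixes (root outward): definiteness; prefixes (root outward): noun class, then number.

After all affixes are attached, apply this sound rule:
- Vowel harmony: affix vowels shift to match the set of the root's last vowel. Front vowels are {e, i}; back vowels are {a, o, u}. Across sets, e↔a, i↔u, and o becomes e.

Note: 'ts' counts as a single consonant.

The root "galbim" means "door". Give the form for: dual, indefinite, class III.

Attach definiteness indefinite -ud → galbimud.
Attach noun class class III lad- → ladgalbimud.
Attach number dual tsaf- → tsafladgalbimud.
Apply vowel harmony: tsafladgalbimud → tsefledgalbimid.

tsefledgalbimid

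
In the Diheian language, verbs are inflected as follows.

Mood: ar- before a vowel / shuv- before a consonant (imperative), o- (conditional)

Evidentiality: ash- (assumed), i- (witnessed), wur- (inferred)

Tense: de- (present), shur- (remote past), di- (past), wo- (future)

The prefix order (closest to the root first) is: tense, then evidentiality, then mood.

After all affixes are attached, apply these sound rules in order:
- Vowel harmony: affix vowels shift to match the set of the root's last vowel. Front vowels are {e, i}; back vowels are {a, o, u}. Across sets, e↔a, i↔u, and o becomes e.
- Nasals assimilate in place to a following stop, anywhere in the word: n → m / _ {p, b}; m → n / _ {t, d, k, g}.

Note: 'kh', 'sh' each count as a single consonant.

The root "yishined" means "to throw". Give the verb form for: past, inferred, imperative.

Attach tense past di- → diyishined.
Attach evidentiality inferred wur- → wurdiyishined.
Attach mood imperative shuv- (before consonant 'w') → shuvwurdiyishined.
Apply vowel harmony: shuvwurdiyishined → shivwirdiyishined.
Nasal assimilation: no change.

shivwirdiyishined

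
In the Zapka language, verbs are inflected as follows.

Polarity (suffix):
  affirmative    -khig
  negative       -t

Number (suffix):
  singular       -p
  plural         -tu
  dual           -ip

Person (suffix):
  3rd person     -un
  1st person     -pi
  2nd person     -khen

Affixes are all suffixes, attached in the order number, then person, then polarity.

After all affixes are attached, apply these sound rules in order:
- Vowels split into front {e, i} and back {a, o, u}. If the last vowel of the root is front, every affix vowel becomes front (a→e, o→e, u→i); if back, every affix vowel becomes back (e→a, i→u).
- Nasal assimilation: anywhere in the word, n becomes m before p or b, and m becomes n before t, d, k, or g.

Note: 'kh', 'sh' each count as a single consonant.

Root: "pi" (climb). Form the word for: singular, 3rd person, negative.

Attach number singular -p → pip.
Attach person 3rd person -un → pipun.
Attach polarity negative -t → pipunt.
Apply vowel harmony: pipunt → pipint.
Nasal assimilation: no change.

pipint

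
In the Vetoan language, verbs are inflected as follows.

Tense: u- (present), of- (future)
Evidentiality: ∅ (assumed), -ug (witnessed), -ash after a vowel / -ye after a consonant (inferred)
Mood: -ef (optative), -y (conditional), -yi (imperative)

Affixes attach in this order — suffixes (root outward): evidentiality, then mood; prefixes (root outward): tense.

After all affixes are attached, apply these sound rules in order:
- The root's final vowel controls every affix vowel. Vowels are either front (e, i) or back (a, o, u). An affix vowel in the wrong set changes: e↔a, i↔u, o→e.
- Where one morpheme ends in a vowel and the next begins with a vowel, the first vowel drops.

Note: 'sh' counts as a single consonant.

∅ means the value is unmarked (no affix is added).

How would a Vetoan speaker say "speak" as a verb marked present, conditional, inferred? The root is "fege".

ifegeshy

Attach evidentiality inferred -ash (after vowel 'e') → fegeash.
Attach mood conditional -y → fegeashy.
Attach tense present u- → ufegeashy.
Apply vowel harmony: ufegeashy → ifegeeshy.
Apply vowel deletion: ifegeeshy → ifegeshy.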